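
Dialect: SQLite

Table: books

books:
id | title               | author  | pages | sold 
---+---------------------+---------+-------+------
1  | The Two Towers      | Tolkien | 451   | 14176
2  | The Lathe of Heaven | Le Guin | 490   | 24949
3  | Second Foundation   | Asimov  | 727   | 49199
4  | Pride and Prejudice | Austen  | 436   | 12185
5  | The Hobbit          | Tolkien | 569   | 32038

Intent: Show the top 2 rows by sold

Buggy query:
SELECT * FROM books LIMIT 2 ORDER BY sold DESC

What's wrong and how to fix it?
Bug: ORDER BY cannot follow LIMIT; LIMIT is the final clause

Fix: Sort with ORDER BY, then apply LIMIT

Corrected query:
SELECT * FROM books ORDER BY sold DESC LIMIT 2

Result:
id | title             | author  | pages | sold 
---+-------------------+---------+-------+------
3  | Second Foundation | Asimov  | 727   | 49199
5  | The Hobbit        | Tolkien | 569   | 32038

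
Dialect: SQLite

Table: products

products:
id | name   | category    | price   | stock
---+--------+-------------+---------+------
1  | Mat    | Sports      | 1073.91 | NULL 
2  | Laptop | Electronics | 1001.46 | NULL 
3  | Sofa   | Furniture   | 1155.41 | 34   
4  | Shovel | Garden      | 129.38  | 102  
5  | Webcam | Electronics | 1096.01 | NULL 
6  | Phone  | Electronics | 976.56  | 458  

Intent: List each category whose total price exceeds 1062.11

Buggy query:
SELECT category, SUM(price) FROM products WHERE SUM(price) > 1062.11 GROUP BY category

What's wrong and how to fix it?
Bug: WHERE runs before GROUP BY, so aggregates aren't available there

Fix: Use HAVING (which filters groups after aggregation) instead of WHERE

Corrected query:
SELECT category, SUM(price) FROM products GROUP BY category HAVING SUM(price) > 1062.11

Result:
category    | SUM(price)
------------+-----------
Electronics | 3074.03   
Furniture   | 1155.41   
Sports      | 1073.91   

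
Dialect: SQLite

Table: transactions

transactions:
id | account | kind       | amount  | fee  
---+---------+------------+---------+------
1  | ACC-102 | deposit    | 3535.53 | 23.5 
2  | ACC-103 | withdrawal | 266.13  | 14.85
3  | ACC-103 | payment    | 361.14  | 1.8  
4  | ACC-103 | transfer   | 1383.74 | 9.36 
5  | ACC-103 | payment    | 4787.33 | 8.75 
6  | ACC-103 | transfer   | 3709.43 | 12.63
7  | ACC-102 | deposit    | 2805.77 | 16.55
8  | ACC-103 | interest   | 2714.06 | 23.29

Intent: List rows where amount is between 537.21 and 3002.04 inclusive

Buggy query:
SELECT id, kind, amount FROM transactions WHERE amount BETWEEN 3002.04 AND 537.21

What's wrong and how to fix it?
Bug: BETWEEN expects the lower bound first; with 3002.04 AND 537.21 the range is empty

Fix: Write BETWEEN 537.21 AND 3002.04

Corrected query:
SELECT id, kind, amount FROM transactions WHERE amount BETWEEN 537.21 AND 3002.04

Result:
id | kind     | amount 
---+----------+--------
4  | transfer | 1383.74
7  | deposit  | 2805.77
8  | interest | 2714.06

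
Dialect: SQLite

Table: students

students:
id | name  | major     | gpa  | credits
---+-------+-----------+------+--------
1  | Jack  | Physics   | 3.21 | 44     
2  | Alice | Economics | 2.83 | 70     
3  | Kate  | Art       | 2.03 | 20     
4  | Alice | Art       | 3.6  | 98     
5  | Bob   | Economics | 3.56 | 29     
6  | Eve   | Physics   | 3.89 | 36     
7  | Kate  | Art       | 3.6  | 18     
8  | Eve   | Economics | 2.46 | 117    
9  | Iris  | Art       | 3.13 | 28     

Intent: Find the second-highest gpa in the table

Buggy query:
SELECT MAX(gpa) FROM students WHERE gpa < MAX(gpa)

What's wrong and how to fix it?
Bug: The inner MAX is an aggregate inside WHERE, which is not allowed

Fix: Put the inner MAX in a scalar subquery

Corrected query:
SELECT MAX(gpa) FROM students WHERE gpa < (SELECT MAX(gpa) FROM students)

Result:
MAX(gpa)
--------
3.6     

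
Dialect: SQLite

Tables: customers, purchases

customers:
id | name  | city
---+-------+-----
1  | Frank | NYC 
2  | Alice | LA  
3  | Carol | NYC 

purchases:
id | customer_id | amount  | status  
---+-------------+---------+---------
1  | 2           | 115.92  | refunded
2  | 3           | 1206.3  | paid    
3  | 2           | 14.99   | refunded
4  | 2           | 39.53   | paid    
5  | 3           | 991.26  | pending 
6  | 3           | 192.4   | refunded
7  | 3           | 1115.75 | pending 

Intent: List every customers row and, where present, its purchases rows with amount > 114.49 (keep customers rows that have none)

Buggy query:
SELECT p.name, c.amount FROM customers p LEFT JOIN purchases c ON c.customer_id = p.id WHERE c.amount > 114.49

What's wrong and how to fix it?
Bug: A WHERE condition on the right-hand table after LEFT JOIN drops unmatched parents

Fix: Put 'c.amount > 114.49' in the JOIN's ON clause instead of WHERE

Corrected query:
SELECT p.name, c.amount FROM customers p LEFT JOIN purchases c ON c.customer_id = p.id AND c.amount > 114.49

Result:
name  | amount 
------+--------
Frank | NULL   
Alice | 115.92 
Carol | 192.4  
Carol | 991.26 
Carol | 1115.75
Carol | 1206.3 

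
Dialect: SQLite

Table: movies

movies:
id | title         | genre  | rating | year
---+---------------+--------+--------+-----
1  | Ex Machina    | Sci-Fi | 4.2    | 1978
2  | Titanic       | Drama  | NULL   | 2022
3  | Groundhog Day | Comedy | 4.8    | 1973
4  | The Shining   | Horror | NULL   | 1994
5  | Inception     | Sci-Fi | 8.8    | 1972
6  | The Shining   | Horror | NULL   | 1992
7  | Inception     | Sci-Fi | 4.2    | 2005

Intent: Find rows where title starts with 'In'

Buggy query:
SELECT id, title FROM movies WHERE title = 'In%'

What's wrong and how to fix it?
Bug: '=' compares the literal string including the % character; pattern matching needs LIKE

Fix: Use LIKE for wildcard pattern matching

Corrected query:
SELECT id, title FROM movies WHERE title LIKE 'In%'

Result:
id | title    
---+----------
5  | Inception
7  | Inception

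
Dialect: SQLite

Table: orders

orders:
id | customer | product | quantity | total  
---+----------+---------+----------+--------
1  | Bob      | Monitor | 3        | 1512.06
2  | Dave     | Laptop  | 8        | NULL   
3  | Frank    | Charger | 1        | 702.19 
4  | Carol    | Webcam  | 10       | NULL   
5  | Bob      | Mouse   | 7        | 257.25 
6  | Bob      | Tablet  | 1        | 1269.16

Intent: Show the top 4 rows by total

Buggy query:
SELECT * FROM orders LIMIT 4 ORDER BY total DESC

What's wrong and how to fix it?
Bug: ORDER BY cannot follow LIMIT; LIMIT is the final clause

Fix: Swap the clauses: ORDER BY first, then LIMIT

Corrected query:
SELECT * FROM orders ORDER BY total DESC LIMIT 4

Result:
id | customer | product | quantity | total  
---+----------+---------+----------+--------
1  | Bob      | Monitor | 3        | 1512.06
6  | Bob      | Tablet  | 1        | 1269.16
3  | Frank    | Charger | 1        | 702.19 
5  | Bob      | Mouse   | 7        | 257.25 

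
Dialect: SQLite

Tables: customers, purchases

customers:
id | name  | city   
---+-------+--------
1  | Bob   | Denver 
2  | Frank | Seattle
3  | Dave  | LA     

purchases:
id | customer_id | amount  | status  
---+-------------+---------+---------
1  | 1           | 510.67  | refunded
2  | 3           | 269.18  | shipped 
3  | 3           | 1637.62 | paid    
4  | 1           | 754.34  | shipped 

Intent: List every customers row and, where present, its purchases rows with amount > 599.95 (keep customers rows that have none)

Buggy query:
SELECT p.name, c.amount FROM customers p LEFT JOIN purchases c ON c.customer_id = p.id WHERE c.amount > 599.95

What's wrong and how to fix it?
Bug: Filtering c.amount in WHERE discards the NULL rows produced by LEFT JOIN, turning it into an inner join

Fix: Put 'c.amount > 599.95' in the JOIN's ON clause instead of WHERE

Corrected query:
SELECT p.name, c.amount FROM customers p LEFT JOIN purchases c ON c.customer_id = p.id AND c.amount > 599.95

Result:
name  | amount 
------+--------
Bob   | 754.34 
Frank | NULL   
Dave  | 1637.62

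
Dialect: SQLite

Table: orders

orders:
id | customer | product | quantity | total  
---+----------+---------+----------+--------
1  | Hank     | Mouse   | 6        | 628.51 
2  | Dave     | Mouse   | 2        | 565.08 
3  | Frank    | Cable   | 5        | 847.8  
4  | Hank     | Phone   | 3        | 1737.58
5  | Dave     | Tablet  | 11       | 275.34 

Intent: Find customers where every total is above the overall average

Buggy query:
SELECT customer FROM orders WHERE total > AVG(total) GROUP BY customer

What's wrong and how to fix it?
Bug: AVG() is an aggregate; it can't sit directly in WHERE

Fix: Use a subquery for AVG and a HAVING MIN(...) filter so the condition holds for every row in the group

Corrected query:
SELECT customer FROM orders GROUP BY customer HAVING MIN(total) > (SELECT AVG(total) FROM orders)

Result:
customer
--------
Frank   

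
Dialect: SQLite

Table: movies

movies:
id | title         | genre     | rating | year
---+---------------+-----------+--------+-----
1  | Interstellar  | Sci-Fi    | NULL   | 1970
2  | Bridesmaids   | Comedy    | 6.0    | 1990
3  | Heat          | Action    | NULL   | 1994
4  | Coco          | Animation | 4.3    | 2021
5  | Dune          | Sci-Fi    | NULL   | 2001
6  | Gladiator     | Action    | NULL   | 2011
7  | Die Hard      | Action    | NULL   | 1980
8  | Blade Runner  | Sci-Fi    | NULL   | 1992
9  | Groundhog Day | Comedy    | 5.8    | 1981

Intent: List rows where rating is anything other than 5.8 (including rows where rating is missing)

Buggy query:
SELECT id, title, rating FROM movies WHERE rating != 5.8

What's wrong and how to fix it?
Bug: 'rating != 5.8' is unknown when rating is NULL, so NULL rows are silently excluded

Fix: Add an explicit OR rating IS NULL to include the missing-value rows

Corrected query:
SELECT id, title, rating FROM movies WHERE rating != 5.8 OR rating IS NULL

Result:
id | title        | rating
---+--------------+-------
1  | Interstellar | NULL  
2  | Bridesmaids  | 6     
3  | Heat         | NULL  
4  | Coco         | 4.3   
5  | Dune         | NULL  
6  | Gladiator    | NULL  
7  | Die Hard     | NULL  
8  | Blade Runner | NULL  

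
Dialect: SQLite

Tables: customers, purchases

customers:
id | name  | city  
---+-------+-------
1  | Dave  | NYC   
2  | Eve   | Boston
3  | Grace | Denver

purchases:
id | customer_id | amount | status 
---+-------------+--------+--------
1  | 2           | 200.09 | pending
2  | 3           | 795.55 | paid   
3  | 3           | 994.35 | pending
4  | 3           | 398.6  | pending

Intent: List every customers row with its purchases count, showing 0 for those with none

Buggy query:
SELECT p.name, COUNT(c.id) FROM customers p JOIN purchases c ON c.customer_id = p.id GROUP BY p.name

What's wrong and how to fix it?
Bug: An inner join excludes parents with zero children

Fix: Use LEFT JOIN so parents without children still appear (COUNT(c.id) gives 0)

Corrected query:
SELECT p.name, COUNT(c.id) FROM customers p LEFT JOIN purchases c ON c.customer_id = p.id GROUP BY p.name

Result:
name  | COUNT(c.id)
------+------------
Dave  | 0          
Eve   | 1          
Grace | 3          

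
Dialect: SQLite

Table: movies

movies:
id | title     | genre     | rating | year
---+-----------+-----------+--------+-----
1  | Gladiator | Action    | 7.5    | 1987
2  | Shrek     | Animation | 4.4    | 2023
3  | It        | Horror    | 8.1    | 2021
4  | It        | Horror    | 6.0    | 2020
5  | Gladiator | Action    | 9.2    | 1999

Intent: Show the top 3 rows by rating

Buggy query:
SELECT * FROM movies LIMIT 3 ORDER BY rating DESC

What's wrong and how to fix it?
Bug: ORDER BY cannot follow LIMIT; LIMIT is the final clause

Fix: Swap the clauses: ORDER BY first, then LIMIT

Corrected query:
SELECT * FROM movies ORDER BY rating DESC LIMIT 3

Result:
id | title     | genre  | rating | year
---+-----------+--------+--------+-----
5  | Gladiator | Action | 9.2    | 1999
3  | It        | Horror | 8.1    | 2021
1  | Gladiator | Action | 7.5    | 1987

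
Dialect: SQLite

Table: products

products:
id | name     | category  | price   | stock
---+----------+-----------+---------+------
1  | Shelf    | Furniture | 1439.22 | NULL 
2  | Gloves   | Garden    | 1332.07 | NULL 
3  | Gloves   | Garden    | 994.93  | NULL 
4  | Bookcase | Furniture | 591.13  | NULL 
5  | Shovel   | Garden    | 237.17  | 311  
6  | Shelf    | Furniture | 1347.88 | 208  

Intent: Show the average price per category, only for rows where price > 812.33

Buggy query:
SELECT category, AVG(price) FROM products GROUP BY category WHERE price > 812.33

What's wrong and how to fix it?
Bug: Row-level WHERE must come before GROUP BY in the clause order

Fix: Place WHERE between FROM and GROUP BY

Corrected query:
SELECT category, AVG(price) FROM products WHERE price > 812.33 GROUP BY category

Result:
category  | AVG(price)
----------+-----------
Furniture | 1393.55   
Garden    | 1163.5    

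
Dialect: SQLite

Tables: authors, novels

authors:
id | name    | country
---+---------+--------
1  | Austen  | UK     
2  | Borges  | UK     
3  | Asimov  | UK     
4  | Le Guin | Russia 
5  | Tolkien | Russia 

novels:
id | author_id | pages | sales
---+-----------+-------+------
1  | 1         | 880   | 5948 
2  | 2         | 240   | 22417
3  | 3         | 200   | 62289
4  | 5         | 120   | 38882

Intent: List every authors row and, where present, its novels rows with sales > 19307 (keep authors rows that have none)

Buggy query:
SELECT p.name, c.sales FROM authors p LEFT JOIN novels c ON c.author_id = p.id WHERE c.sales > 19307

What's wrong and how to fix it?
Bug: Filtering c.sales in WHERE discards the NULL rows produced by LEFT JOIN, turning it into an inner join

Fix: Move the right-table condition into the ON clause so unmatched parents are kept

Corrected query:
SELECT p.name, c.sales FROM authors p LEFT JOIN novels c ON c.author_id = p.id AND c.sales > 19307

Result:
name    | sales
--------+------
Austen  | NULL 
Borges  | 22417
Asimov  | 62289
Le Guin | NULL 
Tolkien | 38882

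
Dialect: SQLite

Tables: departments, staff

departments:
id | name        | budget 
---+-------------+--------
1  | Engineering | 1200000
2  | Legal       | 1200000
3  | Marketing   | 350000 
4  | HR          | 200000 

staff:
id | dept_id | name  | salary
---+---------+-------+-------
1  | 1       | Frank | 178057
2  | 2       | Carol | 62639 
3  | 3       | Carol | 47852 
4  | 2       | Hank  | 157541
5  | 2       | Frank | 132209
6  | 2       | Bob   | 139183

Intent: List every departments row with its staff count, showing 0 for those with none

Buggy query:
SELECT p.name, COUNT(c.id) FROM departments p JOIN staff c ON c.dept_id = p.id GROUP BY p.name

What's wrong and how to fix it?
Bug: INNER JOIN drops departments rows that have no matching staff rows

Fix: Use LEFT JOIN so parents without children still appear (COUNT(c.id) gives 0)

Corrected query:
SELECT p.name, COUNT(c.id) FROM departments p LEFT JOIN staff c ON c.dept_id = p.id GROUP BY p.name

Result:
name        | COUNT(c.id)
------------+------------
Engineering | 1          
HR          | 0          
Legal       | 4          
Marketing   | 1          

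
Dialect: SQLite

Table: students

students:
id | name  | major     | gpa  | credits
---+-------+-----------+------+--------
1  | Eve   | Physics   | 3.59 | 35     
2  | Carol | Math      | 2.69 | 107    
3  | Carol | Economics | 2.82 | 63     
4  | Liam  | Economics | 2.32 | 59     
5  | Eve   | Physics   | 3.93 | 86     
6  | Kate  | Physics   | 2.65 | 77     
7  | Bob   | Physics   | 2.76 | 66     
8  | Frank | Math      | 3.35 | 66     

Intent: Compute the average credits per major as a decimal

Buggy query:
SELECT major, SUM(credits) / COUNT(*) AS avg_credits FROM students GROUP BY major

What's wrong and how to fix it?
Bug: Both operands are integers, so '/' performs integer division and truncates

Fix: Cast one side to REAL so the division keeps the fractional part

Corrected query:
SELECT major, SUM(credits) * 1.0 / COUNT(*) AS avg_credits FROM students GROUP BY major

Result:
major     | avg_credits
----------+------------
Economics | 61         
Math      | 86.5       
Physics   | 66         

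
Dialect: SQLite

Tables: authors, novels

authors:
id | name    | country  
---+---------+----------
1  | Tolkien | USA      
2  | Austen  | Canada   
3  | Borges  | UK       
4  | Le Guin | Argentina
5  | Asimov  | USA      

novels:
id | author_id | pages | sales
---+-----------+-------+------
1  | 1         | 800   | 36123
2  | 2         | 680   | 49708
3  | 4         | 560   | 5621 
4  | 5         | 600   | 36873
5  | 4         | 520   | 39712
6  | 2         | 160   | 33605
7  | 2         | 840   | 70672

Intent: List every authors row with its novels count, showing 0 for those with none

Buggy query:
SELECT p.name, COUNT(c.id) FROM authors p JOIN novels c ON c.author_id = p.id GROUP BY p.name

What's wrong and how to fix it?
Bug: An inner join excludes parents with zero children

Fix: Switch to LEFT JOIN to retain unmatched parent rows

Corrected query:
SELECT p.name, COUNT(c.id) FROM authors p LEFT JOIN novels c ON c.author_id = p.id GROUP BY p.name

Result:
name    | COUNT(c.id)
--------+------------
Asimov  | 1          
Austen  | 3          
Borges  | 0          
Le Guin | 2          
Tolkien | 1          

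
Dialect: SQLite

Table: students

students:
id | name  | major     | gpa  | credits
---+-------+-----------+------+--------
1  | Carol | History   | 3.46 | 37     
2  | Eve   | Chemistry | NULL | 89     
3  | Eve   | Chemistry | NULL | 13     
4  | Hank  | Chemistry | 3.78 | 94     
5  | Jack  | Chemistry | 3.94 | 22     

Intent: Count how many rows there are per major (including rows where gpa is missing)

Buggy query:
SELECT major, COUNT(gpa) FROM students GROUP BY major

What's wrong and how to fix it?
Bug: COUNT(column) counts non-NULL values only; rows with NULL gpa aren't counted

Fix: Replace COUNT(gpa) with COUNT(*)

Corrected query:
SELECT major, COUNT(*) FROM students GROUP BY major

Result:
major     | COUNT(*)
----------+---------
Chemistry | 4       
History   | 1       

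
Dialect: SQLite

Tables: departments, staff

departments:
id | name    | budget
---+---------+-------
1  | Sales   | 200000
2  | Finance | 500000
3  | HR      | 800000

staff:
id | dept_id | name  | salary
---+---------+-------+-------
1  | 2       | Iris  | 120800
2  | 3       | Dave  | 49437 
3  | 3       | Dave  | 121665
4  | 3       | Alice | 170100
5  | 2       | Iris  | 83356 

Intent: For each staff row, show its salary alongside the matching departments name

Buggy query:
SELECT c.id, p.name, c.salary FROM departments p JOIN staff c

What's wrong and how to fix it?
Bug: Missing join condition: each staff row is matched to all departments rows instead of just its own

Fix: Add ON c.dept_id = p.id to the JOIN

Corrected query:
SELECT c.id, p.name, c.salary FROM departments p JOIN staff c ON c.dept_id = p.id

Result:
id | name    | salary
---+---------+-------
1  | Finance | 120800
2  | HR      | 49437 
3  | HR      | 121665
4  | HR      | 170100
5  | Finance | 83356 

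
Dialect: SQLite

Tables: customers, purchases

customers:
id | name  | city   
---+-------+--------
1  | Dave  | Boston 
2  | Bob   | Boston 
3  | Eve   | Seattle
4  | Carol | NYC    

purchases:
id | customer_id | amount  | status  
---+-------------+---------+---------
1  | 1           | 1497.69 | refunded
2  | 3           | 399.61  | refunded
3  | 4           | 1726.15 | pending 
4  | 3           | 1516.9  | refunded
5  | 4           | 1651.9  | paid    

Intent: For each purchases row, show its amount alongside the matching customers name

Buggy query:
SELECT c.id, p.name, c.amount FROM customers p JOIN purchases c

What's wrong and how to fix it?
Bug: Missing join condition: each purchases row is matched to all customers rows instead of just its own

Fix: Specify the join condition linking the foreign key to the parent id

Corrected query:
SELECT c.id, p.name, c.amount FROM customers p JOIN purchases c ON c.customer_id = p.id

Result:
id | name  | amount 
---+-------+--------
1  | Dave  | 1497.69
2  | Eve   | 399.61 
3  | Carol | 1726.15
4  | Eve   | 1516.9 
5  | Carol | 1651.9 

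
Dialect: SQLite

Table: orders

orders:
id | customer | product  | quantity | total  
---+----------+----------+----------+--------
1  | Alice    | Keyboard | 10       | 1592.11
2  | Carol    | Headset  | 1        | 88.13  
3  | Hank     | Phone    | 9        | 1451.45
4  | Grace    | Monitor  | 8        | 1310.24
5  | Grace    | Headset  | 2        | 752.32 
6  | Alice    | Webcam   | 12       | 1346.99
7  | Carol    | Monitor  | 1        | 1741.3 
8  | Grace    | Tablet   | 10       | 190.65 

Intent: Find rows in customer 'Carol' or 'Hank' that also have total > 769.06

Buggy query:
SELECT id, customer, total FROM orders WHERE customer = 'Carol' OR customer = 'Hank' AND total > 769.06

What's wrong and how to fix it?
Bug: Without parentheses, AND is evaluated before OR, so the total filter only applies to the 'Hank' branch

Fix: Add parentheses around the OR so the AND applies to both alternatives

Corrected query:
SELECT id, customer, total FROM orders WHERE (customer = 'Carol' OR customer = 'Hank') AND total > 769.06

Result:
id | customer | total  
---+----------+--------
3  | Hank     | 1451.45
7  | Carol    | 1741.3 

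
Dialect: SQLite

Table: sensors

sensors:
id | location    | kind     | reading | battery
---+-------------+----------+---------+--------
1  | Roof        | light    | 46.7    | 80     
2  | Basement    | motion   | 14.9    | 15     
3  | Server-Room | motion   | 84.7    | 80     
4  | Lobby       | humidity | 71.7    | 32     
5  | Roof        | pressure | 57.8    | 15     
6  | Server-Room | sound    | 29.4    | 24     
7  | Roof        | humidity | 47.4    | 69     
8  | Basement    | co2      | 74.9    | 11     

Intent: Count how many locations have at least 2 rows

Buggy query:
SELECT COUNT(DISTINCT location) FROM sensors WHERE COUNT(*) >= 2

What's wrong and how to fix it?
Bug: WHERE filters individual rows, not groups, so a group-level COUNT is invalid there

Fix: Use a subquery that GROUPs and filters with HAVING, then count its rows

Corrected query:
SELECT COUNT(*) FROM (SELECT location FROM sensors GROUP BY location HAVING COUNT(*) >= 2)

Result:
COUNT(*)
--------
3       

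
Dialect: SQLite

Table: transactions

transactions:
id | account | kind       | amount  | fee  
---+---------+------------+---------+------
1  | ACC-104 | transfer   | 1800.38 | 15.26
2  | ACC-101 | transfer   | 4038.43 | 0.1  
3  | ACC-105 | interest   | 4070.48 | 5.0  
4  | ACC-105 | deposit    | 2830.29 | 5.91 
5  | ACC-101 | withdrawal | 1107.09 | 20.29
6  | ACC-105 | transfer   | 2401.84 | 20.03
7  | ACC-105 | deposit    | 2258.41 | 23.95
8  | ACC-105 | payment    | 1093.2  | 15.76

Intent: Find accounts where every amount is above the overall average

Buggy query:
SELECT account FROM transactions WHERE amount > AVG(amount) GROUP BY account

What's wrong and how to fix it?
Bug: AVG() is an aggregate; it can't sit directly in WHERE

Fix: Use a subquery for AVG and a HAVING MIN(...) filter so the condition holds for every row in the group

Corrected query:
SELECT account FROM transactions GROUP BY account HAVING MIN(amount) > (SELECT AVG(amount) FROM transactions)

Result:
(no rows)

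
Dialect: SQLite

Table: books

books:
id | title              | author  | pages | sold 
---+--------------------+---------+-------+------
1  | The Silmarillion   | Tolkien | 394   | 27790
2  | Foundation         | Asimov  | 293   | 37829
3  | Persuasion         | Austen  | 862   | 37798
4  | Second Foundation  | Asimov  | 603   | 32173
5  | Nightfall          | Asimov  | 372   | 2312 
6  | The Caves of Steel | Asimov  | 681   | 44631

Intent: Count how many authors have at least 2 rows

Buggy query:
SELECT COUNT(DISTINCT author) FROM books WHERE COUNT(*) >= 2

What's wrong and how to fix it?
Bug: WHERE filters individual rows, not groups, so a group-level COUNT is invalid there

Fix: Use a subquery that GROUPs and filters with HAVING, then count its rows

Corrected query:
SELECT COUNT(*) FROM (SELECT author FROM books GROUP BY author HAVING COUNT(*) >= 2)

Result:
COUNT(*)
--------
1       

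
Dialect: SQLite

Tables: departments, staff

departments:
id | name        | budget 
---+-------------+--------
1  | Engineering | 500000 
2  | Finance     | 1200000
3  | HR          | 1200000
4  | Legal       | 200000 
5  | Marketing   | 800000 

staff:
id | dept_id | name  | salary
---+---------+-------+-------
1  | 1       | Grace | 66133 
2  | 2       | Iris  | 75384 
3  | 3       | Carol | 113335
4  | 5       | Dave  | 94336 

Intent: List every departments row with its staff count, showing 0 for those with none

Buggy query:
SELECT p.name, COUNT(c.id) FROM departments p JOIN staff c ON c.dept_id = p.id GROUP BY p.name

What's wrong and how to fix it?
Bug: An inner join excludes parents with zero children

Fix: Use LEFT JOIN so parents without children still appear (COUNT(c.id) gives 0)

Corrected query:
SELECT p.name, COUNT(c.id) FROM departments p LEFT JOIN staff c ON c.dept_id = p.id GROUP BY p.name

Result:
name        | COUNT(c.id)
------------+------------
Engineering | 1          
Finance     | 1          
HR          | 1          
Legal       | 0          
Marketing   | 1          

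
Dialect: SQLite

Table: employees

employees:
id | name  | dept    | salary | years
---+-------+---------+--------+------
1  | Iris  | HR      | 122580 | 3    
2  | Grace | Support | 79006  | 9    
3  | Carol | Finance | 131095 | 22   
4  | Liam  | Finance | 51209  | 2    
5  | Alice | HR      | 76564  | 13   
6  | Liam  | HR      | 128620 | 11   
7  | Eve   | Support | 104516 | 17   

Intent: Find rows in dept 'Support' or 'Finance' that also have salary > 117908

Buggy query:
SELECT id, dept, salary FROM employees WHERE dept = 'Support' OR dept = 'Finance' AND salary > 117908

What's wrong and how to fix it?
Bug: Without parentheses, AND is evaluated before OR, so the salary filter only applies to the 'Finance' branch

Fix: Group the OR with parentheses (or use IN), then AND the threshold

Corrected query:
SELECT id, dept, salary FROM employees WHERE (dept = 'Support' OR dept = 'Finance') AND salary > 117908

Result:
id | dept    | salary
---+---------+-------
3  | Finance | 131095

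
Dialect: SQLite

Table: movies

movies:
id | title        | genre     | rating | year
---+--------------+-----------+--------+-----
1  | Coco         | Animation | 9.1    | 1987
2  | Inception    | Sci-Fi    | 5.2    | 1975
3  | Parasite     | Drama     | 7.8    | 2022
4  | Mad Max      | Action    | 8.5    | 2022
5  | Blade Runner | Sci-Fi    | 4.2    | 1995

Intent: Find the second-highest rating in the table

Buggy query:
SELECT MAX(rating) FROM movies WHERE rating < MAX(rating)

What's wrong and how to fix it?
Bug: The inner MAX is an aggregate inside WHERE, which is not allowed

Fix: Put the inner MAX in a scalar subquery

Corrected query:
SELECT MAX(rating) FROM movies WHERE rating < (SELECT MAX(rating) FROM movies)

Result:
MAX(rating)
-----------
8.5        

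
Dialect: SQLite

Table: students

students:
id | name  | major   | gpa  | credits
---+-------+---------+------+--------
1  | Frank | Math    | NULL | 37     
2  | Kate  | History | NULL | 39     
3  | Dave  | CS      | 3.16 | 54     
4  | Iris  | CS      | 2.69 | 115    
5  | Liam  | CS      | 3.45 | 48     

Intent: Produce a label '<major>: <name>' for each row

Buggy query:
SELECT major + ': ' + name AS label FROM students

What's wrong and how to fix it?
Bug: SQLite uses || for string concatenation; + coerces text to numbers (yielding 0)

Fix: Replace + with || to concatenate text

Corrected query:
SELECT major || ': ' || name AS label FROM students

Result:
label        
-------------
Math: Frank  
History: Kate
CS: Dave     
CS: Iris     
CS: Liam     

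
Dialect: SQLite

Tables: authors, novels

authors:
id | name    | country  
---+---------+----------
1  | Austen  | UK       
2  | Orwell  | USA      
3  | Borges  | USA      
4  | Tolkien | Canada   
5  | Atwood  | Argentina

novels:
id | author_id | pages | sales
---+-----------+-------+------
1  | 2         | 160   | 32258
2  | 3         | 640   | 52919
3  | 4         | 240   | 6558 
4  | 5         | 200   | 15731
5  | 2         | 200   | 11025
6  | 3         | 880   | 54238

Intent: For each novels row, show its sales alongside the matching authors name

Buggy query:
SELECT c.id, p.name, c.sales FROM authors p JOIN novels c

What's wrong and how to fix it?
Bug: JOIN with no ON clause produces a cartesian product; every novels row pairs with every authors row

Fix: Add ON c.author_id = p.id to the JOIN

Corrected query:
SELECT c.id, p.name, c.sales FROM authors p JOIN novels c ON c.author_id = p.id

Result:
id | name    | sales
---+---------+------
1  | Orwell  | 32258
2  | Borges  | 52919
3  | Tolkien | 6558 
4  | Atwood  | 15731
5  | Orwell  | 11025
6  | Borges  | 54238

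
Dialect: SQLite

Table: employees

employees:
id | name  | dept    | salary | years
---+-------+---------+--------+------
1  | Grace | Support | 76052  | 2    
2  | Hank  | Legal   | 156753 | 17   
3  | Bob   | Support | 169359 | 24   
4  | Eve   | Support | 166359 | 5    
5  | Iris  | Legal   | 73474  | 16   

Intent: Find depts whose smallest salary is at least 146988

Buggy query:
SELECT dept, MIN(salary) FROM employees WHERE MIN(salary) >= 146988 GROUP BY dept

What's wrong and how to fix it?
Bug: Aggregates like MIN are computed per group after WHERE runs

Fix: Replace WHERE with HAVING after the GROUP BY

Corrected query:
SELECT dept, MIN(salary) FROM employees GROUP BY dept HAVING MIN(salary) >= 146988

Result:
(no rows)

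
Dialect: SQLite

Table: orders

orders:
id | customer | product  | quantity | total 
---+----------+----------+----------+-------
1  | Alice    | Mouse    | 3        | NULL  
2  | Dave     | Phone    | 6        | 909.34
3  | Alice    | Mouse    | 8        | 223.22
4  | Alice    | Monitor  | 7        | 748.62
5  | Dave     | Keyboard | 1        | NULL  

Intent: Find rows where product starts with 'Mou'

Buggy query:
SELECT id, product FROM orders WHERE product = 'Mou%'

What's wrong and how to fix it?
Bug: '=' compares the literal string including the % character; pattern matching needs LIKE

Fix: Replace '=' with LIKE so 'Mou%' is treated as a pattern

Corrected query:
SELECT id, product FROM orders WHERE product LIKE 'Mou%'

Result:
id | product
---+--------
1  | Mouse  
3  | Mouse  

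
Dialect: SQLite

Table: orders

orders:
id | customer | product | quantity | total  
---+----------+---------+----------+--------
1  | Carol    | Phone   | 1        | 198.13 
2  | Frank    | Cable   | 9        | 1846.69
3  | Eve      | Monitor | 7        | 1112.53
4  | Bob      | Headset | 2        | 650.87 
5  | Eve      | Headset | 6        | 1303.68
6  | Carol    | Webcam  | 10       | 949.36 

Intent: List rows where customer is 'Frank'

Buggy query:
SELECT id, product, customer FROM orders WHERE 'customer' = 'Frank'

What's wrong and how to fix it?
Bug: Single quotes denote string literals in SQL; the column name is being compared as a constant string

Fix: Remove the quotes around the column name (or use double quotes for an identifier)

Corrected query:
SELECT id, product, customer FROM orders WHERE customer = 'Frank'

Result:
id | product | customer
---+---------+---------
2  | Cable   | Frank   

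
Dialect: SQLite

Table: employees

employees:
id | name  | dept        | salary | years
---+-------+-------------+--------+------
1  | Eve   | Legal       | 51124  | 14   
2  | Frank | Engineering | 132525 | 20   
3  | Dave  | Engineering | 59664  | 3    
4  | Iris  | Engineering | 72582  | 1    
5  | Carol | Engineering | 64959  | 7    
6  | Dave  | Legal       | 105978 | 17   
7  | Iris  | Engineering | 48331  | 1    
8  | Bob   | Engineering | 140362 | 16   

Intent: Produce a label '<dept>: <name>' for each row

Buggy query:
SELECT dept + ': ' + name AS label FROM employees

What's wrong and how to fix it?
Bug: '+' is numeric addition; on text columns SQLite converts them to 0 instead of concatenating

Fix: Use the || operator for string concatenation

Corrected query:
SELECT dept || ': ' || name AS label FROM employees

Result:
label             
------------------
Legal: Eve        
Engineering: Frank
Engineering: Dave 
Engineering: Iris 
Engineering: Carol
Legal: Dave       
Engineering: Iris 
Engineering: Bob  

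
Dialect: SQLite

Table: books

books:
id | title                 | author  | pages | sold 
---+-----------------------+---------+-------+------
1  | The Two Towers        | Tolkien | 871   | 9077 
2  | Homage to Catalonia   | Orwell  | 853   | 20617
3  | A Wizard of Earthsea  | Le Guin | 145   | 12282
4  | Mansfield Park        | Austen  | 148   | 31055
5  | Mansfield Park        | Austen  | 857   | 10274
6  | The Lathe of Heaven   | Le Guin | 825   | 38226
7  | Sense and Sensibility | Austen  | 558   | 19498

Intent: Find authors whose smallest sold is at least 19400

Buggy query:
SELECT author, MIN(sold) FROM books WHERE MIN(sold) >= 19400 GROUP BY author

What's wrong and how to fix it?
Bug: Aggregates like MIN are computed per group after WHERE runs

Fix: Replace WHERE with HAVING after the GROUP BY

Corrected query:
SELECT author, MIN(sold) FROM books GROUP BY author HAVING MIN(sold) >= 19400

Result:
author | MIN(sold)
-------+----------
Orwell | 20617    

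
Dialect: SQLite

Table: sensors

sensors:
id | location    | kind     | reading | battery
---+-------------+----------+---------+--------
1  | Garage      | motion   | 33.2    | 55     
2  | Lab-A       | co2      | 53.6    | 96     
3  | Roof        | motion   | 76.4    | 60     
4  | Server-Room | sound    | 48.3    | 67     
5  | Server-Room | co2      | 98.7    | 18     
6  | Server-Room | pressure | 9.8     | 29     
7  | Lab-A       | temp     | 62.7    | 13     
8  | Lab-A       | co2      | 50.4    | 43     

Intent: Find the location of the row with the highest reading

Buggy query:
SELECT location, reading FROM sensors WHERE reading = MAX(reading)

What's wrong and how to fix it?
Bug: WHERE is evaluated per row; an aggregate over the whole table isn't defined there

Fix: Wrap MAX in a scalar subquery so WHERE compares against a single value

Corrected query:
SELECT location, reading FROM sensors WHERE reading = (SELECT MAX(reading) FROM sensors)

Result:
location    | reading
------------+--------
Server-Room | 98.7   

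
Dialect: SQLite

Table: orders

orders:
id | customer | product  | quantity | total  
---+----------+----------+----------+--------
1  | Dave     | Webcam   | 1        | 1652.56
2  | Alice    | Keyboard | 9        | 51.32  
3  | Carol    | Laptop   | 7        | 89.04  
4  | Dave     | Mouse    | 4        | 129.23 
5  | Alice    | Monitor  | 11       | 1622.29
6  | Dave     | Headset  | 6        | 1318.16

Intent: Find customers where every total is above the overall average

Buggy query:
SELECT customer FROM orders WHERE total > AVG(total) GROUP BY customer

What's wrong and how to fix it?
Bug: AVG() is an aggregate; it can't sit directly in WHERE

Fix: Use a subquery for AVG and a HAVING MIN(...) filter so the condition holds for every row in the group

Corrected query:
SELECT customer FROM orders GROUP BY customer HAVING MIN(total) > (SELECT AVG(total) FROM orders)

Result:
(no rows)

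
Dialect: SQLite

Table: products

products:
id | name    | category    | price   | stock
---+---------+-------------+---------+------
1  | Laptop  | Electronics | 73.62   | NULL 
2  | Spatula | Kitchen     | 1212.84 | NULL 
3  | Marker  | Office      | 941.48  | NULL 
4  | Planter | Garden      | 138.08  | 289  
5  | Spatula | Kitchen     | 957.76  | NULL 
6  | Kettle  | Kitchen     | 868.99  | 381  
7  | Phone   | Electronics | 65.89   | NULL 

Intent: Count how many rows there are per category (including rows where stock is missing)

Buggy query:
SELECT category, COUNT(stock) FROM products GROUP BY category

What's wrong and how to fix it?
Bug: COUNT(column) counts non-NULL values only; rows with NULL stock aren't counted

Fix: Replace COUNT(stock) with COUNT(*)

Corrected query:
SELECT category, COUNT(*) FROM products GROUP BY category

Result:
category    | COUNT(*)
------------+---------
Electronics | 2       
Garden      | 1       
Kitchen     | 3       
Office      | 1       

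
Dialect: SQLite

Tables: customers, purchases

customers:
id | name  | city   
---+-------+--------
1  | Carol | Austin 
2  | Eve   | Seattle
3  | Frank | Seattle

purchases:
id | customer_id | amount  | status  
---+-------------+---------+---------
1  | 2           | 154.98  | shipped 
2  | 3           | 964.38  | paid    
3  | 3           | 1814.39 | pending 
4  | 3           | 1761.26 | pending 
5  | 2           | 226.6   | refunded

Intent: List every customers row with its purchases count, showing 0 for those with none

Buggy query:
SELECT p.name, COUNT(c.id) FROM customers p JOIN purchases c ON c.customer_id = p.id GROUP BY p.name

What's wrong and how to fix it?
Bug: An inner join excludes parents with zero children

Fix: Switch to LEFT JOIN to retain unmatched parent rows

Corrected query:
SELECT p.name, COUNT(c.id) FROM customers p LEFT JOIN purchases c ON c.customer_id = p.id GROUP BY p.name

Result:
name  | COUNT(c.id)
------+------------
Carol | 0          
Eve   | 2          
Frank | 3          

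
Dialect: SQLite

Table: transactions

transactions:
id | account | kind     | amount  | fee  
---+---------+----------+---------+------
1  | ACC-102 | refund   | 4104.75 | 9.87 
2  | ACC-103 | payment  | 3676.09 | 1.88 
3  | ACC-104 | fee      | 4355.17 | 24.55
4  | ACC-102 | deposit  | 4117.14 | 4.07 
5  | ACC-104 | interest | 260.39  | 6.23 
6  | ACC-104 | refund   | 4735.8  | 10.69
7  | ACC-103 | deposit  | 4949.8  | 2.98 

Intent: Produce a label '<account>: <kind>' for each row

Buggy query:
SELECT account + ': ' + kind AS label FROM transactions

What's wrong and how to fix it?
Bug: SQLite uses || for string concatenation; + coerces text to numbers (yielding 0)

Fix: Replace + with || to concatenate text

Corrected query:
SELECT account || ': ' || kind AS label FROM transactions

Result:
label            
-----------------
ACC-102: refund  
ACC-103: payment 
ACC-104: fee     
ACC-102: deposit 
ACC-104: interest
ACC-104: refund  
ACC-103: deposit 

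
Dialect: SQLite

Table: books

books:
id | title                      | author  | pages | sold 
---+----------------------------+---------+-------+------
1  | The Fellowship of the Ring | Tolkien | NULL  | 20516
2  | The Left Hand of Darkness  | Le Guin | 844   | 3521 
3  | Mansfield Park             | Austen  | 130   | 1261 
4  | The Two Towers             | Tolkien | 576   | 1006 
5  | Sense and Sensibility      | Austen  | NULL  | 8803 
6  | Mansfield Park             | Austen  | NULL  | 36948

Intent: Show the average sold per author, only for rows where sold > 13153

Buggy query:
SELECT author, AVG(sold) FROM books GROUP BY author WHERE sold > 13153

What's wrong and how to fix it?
Bug: Row-level WHERE must come before GROUP BY in the clause order

Fix: Place WHERE between FROM and GROUP BY

Corrected query:
SELECT author, AVG(sold) FROM books WHERE sold > 13153 GROUP BY author

Result:
author  | AVG(sold)
--------+----------
Austen  | 36948    
Tolkien | 20516    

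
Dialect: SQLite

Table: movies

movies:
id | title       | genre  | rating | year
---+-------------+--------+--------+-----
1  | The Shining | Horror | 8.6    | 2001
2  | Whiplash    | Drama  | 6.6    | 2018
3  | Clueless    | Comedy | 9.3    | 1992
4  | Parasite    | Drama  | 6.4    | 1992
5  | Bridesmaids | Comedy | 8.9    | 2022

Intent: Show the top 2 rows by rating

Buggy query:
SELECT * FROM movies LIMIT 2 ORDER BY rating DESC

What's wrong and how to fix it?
Bug: LIMIT must come after ORDER BY

Fix: Swap the clauses: ORDER BY first, then LIMIT

Corrected query:
SELECT * FROM movies ORDER BY rating DESC LIMIT 2

Result:
id | title       | genre  | rating | year
---+-------------+--------+--------+-----
3  | Clueless    | Comedy | 9.3    | 1992
5  | Bridesmaids | Comedy | 8.9    | 2022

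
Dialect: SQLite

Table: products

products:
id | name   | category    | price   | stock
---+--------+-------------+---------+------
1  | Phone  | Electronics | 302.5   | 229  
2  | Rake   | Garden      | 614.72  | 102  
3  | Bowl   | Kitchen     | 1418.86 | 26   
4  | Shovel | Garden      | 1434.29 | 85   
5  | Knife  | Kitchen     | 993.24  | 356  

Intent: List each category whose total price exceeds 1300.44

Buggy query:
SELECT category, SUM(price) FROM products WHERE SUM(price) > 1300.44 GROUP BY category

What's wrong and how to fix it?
Bug: WHERE runs before GROUP BY, so aggregates aren't available there

Fix: Move the aggregate condition to a HAVING clause

Corrected query:
SELECT category, SUM(price) FROM products GROUP BY category HAVING SUM(price) > 1300.44

Result:
category | SUM(price)
---------+-----------
Garden   | 2049.01   
Kitchen  | 2412.1    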